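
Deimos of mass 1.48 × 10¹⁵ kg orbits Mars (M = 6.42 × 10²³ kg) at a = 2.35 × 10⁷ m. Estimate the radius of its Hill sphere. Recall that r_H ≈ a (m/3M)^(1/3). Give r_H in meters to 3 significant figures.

2.15 × 10⁴ m

r_H ≈ a (m/3M)^(1/3)
    = (2.35 × 10⁷) × (1.48 × 10¹⁵ / (3 × 6.42 × 10²³))^(1/3)
    = 2.15 × 10⁴ m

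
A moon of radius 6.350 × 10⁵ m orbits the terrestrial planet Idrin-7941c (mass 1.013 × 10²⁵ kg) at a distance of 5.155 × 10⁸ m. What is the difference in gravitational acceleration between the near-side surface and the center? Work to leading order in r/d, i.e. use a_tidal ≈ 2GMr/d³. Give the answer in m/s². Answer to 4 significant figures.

Since r ≪ d, expand the inverse-square field across one radius to get the leading 2GMr/d³ term.
Δg = 2GMr/d³
   = 2 × (6.674 × 10⁻¹¹) × (1.013 × 10²⁵) × (6.350 × 10⁵) / (5.155 × 10⁸)³
   = 6.268 × 10⁻⁶ m/s²

6.268 × 10⁻⁶ m/s²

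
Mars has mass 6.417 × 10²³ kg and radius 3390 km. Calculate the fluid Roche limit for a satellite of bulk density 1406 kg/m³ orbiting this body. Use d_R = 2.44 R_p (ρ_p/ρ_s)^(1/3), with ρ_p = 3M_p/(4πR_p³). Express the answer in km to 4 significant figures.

ρ_p = 3M_p/(4πR_p³) = 3 × (6.417 × 10²³) / (4π × (3.390 × 10⁶ m)³) = 3932 kg/m³
d_R = 2.44 × 3390 km × (3932/1406)^(1/3)
    = 11650 km

11650 km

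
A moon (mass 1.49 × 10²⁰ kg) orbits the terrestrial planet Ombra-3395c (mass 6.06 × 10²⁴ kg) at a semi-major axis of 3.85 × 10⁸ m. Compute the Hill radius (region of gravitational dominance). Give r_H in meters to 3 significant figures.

r_H ≈ a (m/3M)^(1/3)
    = (3.85 × 10⁸) × (1.49 × 10²⁰ / (3 × 6.06 × 10²⁴))^(1/3)
    = 7.76 × 10⁶ m

7.76 × 10⁶ m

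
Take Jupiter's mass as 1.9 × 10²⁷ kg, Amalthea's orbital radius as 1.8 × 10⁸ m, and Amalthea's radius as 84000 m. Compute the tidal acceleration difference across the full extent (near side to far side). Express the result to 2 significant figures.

a_tidal = 4GMr/d³
        = 4 × (6.674 × 10⁻¹¹) × (1.9 × 10²⁷) × (84000) / (1.8 × 10⁸)³
        = 7.3 × 10⁻³ m/s²

7.3 × 10⁻³ m/s²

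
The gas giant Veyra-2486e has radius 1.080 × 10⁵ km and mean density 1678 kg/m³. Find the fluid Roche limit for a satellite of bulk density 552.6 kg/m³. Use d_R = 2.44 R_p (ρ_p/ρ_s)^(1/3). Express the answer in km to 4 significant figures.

d_R = 2.44 × 1.080 × 10⁵ km × (1678/552.6)^(1/3)
    = 3.816 × 10⁵ km

3.816 × 10⁵ km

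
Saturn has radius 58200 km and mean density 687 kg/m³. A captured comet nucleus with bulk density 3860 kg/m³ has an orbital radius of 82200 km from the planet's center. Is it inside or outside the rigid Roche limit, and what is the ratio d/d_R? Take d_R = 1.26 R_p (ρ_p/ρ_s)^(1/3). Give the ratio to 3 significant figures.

outside; d/d_R ≈ 1.99

d_R = 1.26 × (58200 km) × (687/3860)^(1/3) = 41250 km
d/d_R = (82200) / (41250) = 1.99
Since d/d_R > 1, the body is outside the Roche limit.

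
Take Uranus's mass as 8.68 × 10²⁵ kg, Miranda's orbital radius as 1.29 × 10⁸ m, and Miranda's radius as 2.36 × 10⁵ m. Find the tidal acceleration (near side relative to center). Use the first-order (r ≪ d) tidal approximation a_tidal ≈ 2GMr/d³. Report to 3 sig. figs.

The tidal stretch is the gradient of GM/d² times the body's extent r, hence the 1/d³ dependence.
Δa = 2GMr/d³
   = 2 × (6.674 × 10⁻¹¹) × (8.68 × 10²⁵) × (2.36 × 10⁵) / (1.29 × 10⁸)³
   = 1.27 × 10⁻³ m/s²

1.27 × 10⁻³ m/s²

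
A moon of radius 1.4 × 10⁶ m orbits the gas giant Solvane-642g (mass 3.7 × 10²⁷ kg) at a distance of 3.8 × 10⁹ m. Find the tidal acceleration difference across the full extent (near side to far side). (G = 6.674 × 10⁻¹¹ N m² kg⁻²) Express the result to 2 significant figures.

The field gradient is 2GM/d³; across the full diameter 2r the difference is 4GMr/d³.
Δa = 4GMr/d³
   = 4 × (6.674 × 10⁻¹¹) × (3.7 × 10²⁷) × (1.4 × 10⁶) / (3.8 × 10⁹)³
   = 2.5 × 10⁻⁵ m/s²

2.5 × 10⁻⁵ m/s²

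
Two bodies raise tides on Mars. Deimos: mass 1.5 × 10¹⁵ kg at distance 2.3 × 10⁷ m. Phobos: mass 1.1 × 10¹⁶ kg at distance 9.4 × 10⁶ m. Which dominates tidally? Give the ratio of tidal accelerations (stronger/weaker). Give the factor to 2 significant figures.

Tidal stretch scales as M/d³; compute that for each body.
Deimos: (1.5 × 10¹⁵) / (2.3 × 10⁷)³ = 1.233 × 10⁻⁷
Phobos: (1.1 × 10¹⁶) / (9.4 × 10⁶)³ = 1.324 × 10⁻⁵
Ratio (larger/smaller) = 110

Phobos, by a factor of ≈ 110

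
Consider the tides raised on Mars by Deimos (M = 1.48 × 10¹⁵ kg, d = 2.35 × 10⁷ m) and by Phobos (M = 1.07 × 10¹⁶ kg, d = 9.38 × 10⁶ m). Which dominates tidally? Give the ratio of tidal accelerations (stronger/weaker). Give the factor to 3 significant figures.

The tide-raising term goes as M/d³ (the gradient of a 1/d² field).
Deimos: (1.48 × 10¹⁵) / (2.35 × 10⁷)³ = 1.140 × 10⁻⁷
Phobos: (1.07 × 10¹⁶) / (9.38 × 10⁶)³ = 1.297 × 10⁻⁵
Ratio (larger/smaller) = 114

Phobos, by a factor of ≈ 114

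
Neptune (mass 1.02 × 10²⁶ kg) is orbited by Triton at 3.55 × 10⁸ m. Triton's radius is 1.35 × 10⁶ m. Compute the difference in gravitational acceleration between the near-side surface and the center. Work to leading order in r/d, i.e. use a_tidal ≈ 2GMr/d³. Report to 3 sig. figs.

4.11 × 10⁻⁴ m/s²

Since r ≪ d, expand the inverse-square field across one radius to get the leading 2GMr/d³ term.
a_tidal = 2GMr/d³
        = 2 × (6.674 × 10⁻¹¹) × (1.02 × 10²⁶) × (1.35 × 10⁶) / (3.55 × 10⁸)³
        = 4.11 × 10⁻⁴ m/s²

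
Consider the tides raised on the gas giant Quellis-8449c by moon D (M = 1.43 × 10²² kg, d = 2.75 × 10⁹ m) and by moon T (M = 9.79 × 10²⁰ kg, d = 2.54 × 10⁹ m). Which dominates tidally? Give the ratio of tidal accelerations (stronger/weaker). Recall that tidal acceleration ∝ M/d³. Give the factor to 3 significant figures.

Moon D, by a factor of ≈ 11.5

Tidal stretch scales as M/d³; compute that for each body.
Moon D: (1.43 × 10²²) / (2.75 × 10⁹)³ = 6.876 × 10⁻⁷
Moon T: (9.79 × 10²⁰) / (2.54 × 10⁹)³ = 5.974 × 10⁻⁸
Ratio (larger/smaller) = 11.5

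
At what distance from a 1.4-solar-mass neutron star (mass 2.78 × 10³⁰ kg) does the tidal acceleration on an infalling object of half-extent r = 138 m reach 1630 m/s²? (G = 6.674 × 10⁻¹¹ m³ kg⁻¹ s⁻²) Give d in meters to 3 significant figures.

3.16 × 10⁶ m

2GMr/d³ = a_tidal  ⇒  d = (2GMr / a_tidal)^(1/3)
d = (2 × 6.674×10⁻¹¹ × (2.78 × 10³⁰) × (138) / (1630))^(1/3)
  = 3.16 × 10⁶ m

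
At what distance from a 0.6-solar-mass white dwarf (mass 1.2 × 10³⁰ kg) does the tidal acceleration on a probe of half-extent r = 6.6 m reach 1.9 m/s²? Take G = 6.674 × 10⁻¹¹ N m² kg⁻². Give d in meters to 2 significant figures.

8.2 × 10⁶ m

2GMr/d³ = a_tidal  ⇒  d = (2GMr / a_tidal)^(1/3)
d = (2 × 6.674×10⁻¹¹ × (1.2 × 10³⁰) × (6.6) / (1.9))^(1/3)
  = 8.2 × 10⁶ m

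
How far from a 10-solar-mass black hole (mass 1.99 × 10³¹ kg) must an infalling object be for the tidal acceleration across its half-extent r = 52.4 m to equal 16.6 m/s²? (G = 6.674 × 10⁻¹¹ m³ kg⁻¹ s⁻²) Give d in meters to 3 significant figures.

2GMr/d³ = a_tidal  ⇒  d = (2GMr / a_tidal)^(1/3)
d = (2 × 6.674×10⁻¹¹ × (1.99 × 10³¹) × (52.4) / (16.6))^(1/3)
  = 2.03 × 10⁷ m

2.03 × 10⁷ m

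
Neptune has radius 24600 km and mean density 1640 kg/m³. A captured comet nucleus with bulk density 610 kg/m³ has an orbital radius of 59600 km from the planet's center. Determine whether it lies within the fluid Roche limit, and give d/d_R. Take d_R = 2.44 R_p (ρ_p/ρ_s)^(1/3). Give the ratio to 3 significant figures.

d_R = 2.44 × (24600 km) × (1640/610)^(1/3) = 83460 km
d/d_R = (59600) / (83460) = 0.714
Since d/d_R < 1, the body is inside the Roche limit.

inside; d/d_R ≈ 0.714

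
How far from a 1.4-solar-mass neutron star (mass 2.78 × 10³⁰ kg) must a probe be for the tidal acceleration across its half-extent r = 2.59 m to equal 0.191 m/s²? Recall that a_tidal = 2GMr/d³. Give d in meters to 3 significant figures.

2GMr/d³ = a_tidal  ⇒  d = (2GMr / a_tidal)^(1/3)
d = (2 × 6.674×10⁻¹¹ × (2.78 × 10³⁰) × (2.59) / (0.191))^(1/3)
  = 1.71 × 10⁷ m

1.71 × 10⁷ m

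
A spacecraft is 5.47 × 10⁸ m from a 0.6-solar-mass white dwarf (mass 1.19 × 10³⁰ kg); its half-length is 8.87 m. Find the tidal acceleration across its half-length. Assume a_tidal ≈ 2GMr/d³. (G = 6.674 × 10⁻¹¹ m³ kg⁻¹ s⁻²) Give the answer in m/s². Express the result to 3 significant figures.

Δg = 2GMr/d³
   = 2 × (6.674 × 10⁻¹¹) × (1.19 × 10³⁰) × (8.87) / (5.47 × 10⁸)³
   = 8.61 × 10⁻⁶ m/s²

8.61 × 10⁻⁶ m/s²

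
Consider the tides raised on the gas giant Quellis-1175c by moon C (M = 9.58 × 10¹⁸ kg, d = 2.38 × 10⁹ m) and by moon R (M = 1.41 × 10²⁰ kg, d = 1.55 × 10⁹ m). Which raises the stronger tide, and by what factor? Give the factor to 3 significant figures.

Tidal stretch scales as M/d³; compute that for each body.
Moon C: (9.58 × 10¹⁸) / (2.38 × 10⁹)³ = 7.106 × 10⁻¹⁰
Moon R: (1.41 × 10²⁰) / (1.55 × 10⁹)³ = 3.786 × 10⁻⁸
Ratio (larger/smaller) = 53.3

Moon R, by a factor of ≈ 53.3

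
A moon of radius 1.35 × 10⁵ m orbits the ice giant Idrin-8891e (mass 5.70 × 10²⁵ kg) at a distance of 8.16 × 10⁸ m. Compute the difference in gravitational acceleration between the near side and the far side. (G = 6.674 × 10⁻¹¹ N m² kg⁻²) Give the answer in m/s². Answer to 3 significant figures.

Δg = 4GMr/d³
   = 4 × (6.674 × 10⁻¹¹) × (5.70 × 10²⁵) × (1.35 × 10⁵) / (8.16 × 10⁸)³
   = 3.78 × 10⁻⁶ m/s²

3.78 × 10⁻⁶ m/s²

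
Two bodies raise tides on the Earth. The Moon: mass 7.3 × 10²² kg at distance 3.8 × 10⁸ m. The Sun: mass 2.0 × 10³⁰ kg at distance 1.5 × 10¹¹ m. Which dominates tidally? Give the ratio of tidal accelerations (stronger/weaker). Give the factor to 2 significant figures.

The Moon, by a factor of ≈ 2.2

Tidal acceleration ∝ M/d³, so compare M/d³ for each.
The Moon: (7.3 × 10²²) / (3.8 × 10⁸)³ = 1.330 × 10⁻³
The Sun: (2.0 × 10³⁰) / (1.5 × 10¹¹)³ = 5.926 × 10⁻⁴
Ratio (larger/smaller) = 2.2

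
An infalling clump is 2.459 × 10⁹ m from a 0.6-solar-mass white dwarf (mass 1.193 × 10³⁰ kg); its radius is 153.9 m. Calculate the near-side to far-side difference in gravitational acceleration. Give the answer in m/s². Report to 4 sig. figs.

3.296 × 10⁻⁶ m/s²

Differencing GM/(d−r)² and GM/(d+r)² to first order in r/d gives 4GMr/d³.
Δa = 4GMr/d³
   = 4 × (6.674 × 10⁻¹¹) × (1.193 × 10³⁰) × (153.9) / (2.459 × 10⁹)³
   = 3.296 × 10⁻⁶ m/s²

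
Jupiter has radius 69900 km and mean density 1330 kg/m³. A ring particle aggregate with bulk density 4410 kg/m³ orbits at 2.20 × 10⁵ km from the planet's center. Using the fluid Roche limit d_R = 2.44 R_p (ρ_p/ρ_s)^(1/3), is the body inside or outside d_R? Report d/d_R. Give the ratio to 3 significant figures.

outside; d/d_R ≈ 1.92

d_R = 2.44 × (69900 km) × (1330/4410)^(1/3) = 1.144 × 10⁵ km
d/d_R = (2.20 × 10⁵) / (1.144 × 10⁵) = 1.92
Since d/d_R > 1, the body is outside the Roche limit.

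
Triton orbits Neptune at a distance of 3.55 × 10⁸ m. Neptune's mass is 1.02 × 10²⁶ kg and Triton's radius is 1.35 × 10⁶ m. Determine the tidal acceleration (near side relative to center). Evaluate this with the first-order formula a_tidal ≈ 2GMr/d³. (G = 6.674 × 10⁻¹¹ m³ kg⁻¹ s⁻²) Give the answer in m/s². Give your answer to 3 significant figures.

4.11 × 10⁻⁴ m/s²

a_tidal = 2GMr/d³
        = 2 × (6.674 × 10⁻¹¹) × (1.02 × 10²⁶) × (1.35 × 10⁶) / (3.55 × 10⁸)³
        = 4.11 × 10⁻⁴ m/s²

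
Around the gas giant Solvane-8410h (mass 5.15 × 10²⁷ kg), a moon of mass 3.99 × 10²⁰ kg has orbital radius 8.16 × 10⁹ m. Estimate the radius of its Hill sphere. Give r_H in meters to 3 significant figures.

2.41 × 10⁷ m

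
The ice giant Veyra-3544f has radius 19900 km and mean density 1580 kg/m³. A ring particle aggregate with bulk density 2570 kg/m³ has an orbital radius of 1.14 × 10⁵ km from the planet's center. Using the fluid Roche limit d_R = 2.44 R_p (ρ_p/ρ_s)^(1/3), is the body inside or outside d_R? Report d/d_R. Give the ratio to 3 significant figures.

d_R = 2.44 × (19900 km) × (1580/2570)^(1/3) = 41290 km
d/d_R = (1.14 × 10⁵) / (41290) = 2.76
Since d/d_R > 1, the body is outside the Roche limit.

outside; d/d_R ≈ 2.76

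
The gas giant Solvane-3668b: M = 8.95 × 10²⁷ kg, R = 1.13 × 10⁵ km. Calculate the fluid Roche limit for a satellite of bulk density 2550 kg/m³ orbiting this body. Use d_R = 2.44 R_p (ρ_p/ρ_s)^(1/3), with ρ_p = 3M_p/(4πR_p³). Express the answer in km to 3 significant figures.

ρ_p = 3M_p/(4πR_p³) = 3 × (8.95 × 10²⁷) / (4π × (1.13 × 10⁸ m)³) = 1480 kg/m³
d_R = 2.44 × 1.13 × 10⁵ km × (1480/2550)^(1/3)
    = 2.30 × 10⁵ km

2.30 × 10⁵ km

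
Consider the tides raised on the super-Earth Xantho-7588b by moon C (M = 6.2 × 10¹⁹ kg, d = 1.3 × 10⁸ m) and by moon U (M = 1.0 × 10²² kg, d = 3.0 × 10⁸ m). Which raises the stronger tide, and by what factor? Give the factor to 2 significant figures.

Moon U, by a factor of ≈ 13

Tidal acceleration ∝ M/d³, so compare M/d³ for each.
Moon C: (6.2 × 10¹⁹) / (1.3 × 10⁸)³ = 2.822 × 10⁻⁵
Moon U: (1.0 × 10²²) / (3.0 × 10⁸)³ = 3.704 × 10⁻⁴
Ratio (larger/smaller) = 13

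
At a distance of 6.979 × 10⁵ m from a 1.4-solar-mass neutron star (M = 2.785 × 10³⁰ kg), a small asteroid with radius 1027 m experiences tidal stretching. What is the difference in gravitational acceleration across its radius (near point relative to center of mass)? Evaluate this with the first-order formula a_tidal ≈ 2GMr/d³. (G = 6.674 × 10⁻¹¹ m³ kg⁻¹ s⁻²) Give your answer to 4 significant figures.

1.123 × 10⁶ m/s²

Δg = 2GMr/d³
   = 2 × (6.674 × 10⁻¹¹) × (2.785 × 10³⁰) × (1027) / (6.979 × 10⁵)³
   = 1.123 × 10⁶ m/s²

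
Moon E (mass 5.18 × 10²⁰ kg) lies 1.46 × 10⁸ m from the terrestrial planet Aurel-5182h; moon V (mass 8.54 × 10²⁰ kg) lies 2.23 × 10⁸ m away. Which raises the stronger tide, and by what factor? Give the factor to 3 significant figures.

The tide-raising term goes as M/d³ (the gradient of a 1/d² field).
Moon E: (5.18 × 10²⁰) / (1.46 × 10⁸)³ = 1.664 × 10⁻⁴
Moon V: (8.54 × 10²⁰) / (2.23 × 10⁸)³ = 7.701 × 10⁻⁵
Ratio (larger/smaller) = 2.16

Moon E, by a factor of ≈ 2.16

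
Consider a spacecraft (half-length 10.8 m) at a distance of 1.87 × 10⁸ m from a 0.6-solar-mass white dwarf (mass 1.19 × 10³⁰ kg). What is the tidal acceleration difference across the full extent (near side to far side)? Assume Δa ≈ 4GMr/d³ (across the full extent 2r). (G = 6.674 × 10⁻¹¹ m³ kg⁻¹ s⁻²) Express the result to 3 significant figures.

5.25 × 10⁻⁴ m/s²

Δg = 4GMr/d³
   = 4 × (6.674 × 10⁻¹¹) × (1.19 × 10³⁰) × (10.8) / (1.87 × 10⁸)³
   = 5.25 × 10⁻⁴ m/s²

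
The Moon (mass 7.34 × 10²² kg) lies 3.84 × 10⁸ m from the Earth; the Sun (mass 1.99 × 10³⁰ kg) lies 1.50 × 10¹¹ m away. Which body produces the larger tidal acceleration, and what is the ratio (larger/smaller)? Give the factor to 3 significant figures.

The Moon, by a factor of ≈ 2.20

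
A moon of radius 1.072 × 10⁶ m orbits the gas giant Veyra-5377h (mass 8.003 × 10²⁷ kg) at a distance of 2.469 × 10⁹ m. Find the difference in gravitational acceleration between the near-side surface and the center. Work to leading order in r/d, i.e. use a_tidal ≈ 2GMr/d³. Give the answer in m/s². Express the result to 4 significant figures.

7.609 × 10⁻⁵ m/s²

Δg = 2GMr/d³
   = 2 × (6.674 × 10⁻¹¹) × (8.003 × 10²⁷) × (1.072 × 10⁶) / (2.469 × 10⁹)³
   = 7.609 × 10⁻⁵ m/s²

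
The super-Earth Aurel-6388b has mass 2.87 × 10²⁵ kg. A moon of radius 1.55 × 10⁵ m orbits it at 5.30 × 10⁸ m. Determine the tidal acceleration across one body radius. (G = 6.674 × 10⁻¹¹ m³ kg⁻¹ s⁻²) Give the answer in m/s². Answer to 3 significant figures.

3.99 × 10⁻⁶ m/s²

Δg = 2GMr/d³
   = 2 × (6.674 × 10⁻¹¹) × (2.87 × 10²⁵) × (1.55 × 10⁵) / (5.30 × 10⁸)³
   = 3.99 × 10⁻⁶ m/s²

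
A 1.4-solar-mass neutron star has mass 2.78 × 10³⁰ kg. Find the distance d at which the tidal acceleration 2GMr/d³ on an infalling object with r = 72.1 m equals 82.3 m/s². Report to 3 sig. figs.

2GMr/d³ = a_tidal  ⇒  d = (2GMr / a_tidal)^(1/3)
d = (2 × 6.674×10⁻¹¹ × (2.78 × 10³⁰) × (72.1) / (82.3))^(1/3)
  = 6.88 × 10⁶ m

6.88 × 10⁶ m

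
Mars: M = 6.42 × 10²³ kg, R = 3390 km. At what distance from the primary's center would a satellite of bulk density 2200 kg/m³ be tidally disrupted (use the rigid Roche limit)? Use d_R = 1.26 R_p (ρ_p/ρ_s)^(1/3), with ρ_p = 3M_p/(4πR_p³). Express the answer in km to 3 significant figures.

ρ_p = 3M_p/(4πR_p³) = 3 × (6.42 × 10²³) / (4π × (3.39 × 10⁶ m)³) = 3930 kg/m³
d_R = 1.26 × 3390 km × (3930/2200)^(1/3)
    = 5180 km

5180 km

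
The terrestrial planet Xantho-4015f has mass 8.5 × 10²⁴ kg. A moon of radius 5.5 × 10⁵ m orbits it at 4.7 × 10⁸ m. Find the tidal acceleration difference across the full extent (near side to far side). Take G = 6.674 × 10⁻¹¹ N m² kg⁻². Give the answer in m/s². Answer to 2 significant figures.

Δg = 4GMr/d³
   = 4 × (6.674 × 10⁻¹¹) × (8.5 × 10²⁴) × (5.5 × 10⁵) / (4.7 × 10⁸)³
   = 1.2 × 10⁻⁵ m/s²

1.2 × 10⁻⁵ m/s²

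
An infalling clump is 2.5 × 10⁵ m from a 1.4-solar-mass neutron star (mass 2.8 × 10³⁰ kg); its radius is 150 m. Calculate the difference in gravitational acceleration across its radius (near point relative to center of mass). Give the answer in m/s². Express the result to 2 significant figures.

3.6 × 10⁶ m/s²

a_tidal = 2GMr/d³
        = 2 × (6.674 × 10⁻¹¹) × (2.8 × 10³⁰) × (150) / (2.5 × 10⁵)³
        = 3.6 × 10⁶ m/s²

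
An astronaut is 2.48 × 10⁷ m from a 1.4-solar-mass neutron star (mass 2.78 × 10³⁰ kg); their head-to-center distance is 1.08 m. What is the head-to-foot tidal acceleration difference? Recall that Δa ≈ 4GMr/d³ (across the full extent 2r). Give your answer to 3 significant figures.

Δg = 4GMr/d³
   = 4 × (6.674 × 10⁻¹¹) × (2.78 × 10³⁰) × (1.08) / (2.48 × 10⁷)³
   = 5.25 × 10⁻² m/s²

5.25 × 10⁻² m/s²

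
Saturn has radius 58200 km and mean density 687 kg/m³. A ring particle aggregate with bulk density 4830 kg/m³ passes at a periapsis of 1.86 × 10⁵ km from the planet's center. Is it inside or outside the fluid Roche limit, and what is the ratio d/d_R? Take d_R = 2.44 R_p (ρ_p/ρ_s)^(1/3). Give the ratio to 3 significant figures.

d_R = 2.44 × (58200 km) × (687/4830)^(1/3) = 74130 km
d/d_R = (1.86 × 10⁵) / (74130) = 2.51
Since d/d_R > 1, the body is outside the Roche limit.

outside; d/d_R ≈ 2.51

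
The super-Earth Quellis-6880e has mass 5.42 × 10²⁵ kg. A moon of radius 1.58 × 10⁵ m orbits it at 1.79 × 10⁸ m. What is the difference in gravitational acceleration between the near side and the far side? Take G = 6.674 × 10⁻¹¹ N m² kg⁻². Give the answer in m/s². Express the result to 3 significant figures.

3.99 × 10⁻⁴ m/s²

Δg = 4GMr/d³
   = 4 × (6.674 × 10⁻¹¹) × (5.42 × 10²⁵) × (1.58 × 10⁵) / (1.79 × 10⁸)³
   = 3.99 × 10⁻⁴ m/s²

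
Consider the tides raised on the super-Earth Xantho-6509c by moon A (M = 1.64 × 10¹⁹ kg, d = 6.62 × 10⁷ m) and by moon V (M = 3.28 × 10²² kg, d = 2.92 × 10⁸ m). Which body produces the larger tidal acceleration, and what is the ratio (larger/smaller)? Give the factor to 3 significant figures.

Moon V, by a factor of ≈ 23.3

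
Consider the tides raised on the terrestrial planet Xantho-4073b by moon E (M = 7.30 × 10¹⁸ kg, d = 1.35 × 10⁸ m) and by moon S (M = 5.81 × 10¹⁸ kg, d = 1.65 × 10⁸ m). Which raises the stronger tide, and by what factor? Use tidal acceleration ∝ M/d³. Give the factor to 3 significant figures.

Moon E, by a factor of ≈ 2.29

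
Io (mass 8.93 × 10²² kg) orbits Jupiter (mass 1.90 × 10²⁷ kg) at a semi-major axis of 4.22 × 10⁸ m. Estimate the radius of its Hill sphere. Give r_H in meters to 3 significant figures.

r_H ≈ a (m/3M)^(1/3)
    = (4.22 × 10⁸) × (8.93 × 10²² / (3 × 1.90 × 10²⁷))^(1/3)
    = 1.06 × 10⁷ m

1.06 × 10⁷ m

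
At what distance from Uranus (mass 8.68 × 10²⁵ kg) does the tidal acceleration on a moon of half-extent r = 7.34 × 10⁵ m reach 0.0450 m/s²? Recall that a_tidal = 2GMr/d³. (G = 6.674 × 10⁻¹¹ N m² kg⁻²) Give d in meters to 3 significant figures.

5.74 × 10⁷ m

2GMr/d³ = a_tidal  ⇒  d = (2GMr / a_tidal)^(1/3)
d = (2 × 6.674×10⁻¹¹ × (8.68 × 10²⁵) × (7.34 × 10⁵) / (0.0450))^(1/3)
  = 5.74 × 10⁷ m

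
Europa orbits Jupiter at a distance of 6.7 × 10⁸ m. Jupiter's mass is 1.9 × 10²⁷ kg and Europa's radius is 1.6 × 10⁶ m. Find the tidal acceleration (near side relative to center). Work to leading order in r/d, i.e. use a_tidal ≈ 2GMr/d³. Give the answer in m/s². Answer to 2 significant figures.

1.3 × 10⁻³ m/s²

The tidal stretch is the gradient of GM/d² times the body's extent r, hence the 1/d³ dependence.
a_tidal = 2GMr/d³
        = 2 × (6.674 × 10⁻¹¹) × (1.9 × 10²⁷) × (1.6 × 10⁶) / (6.7 × 10⁸)³
        = 1.3 × 10⁻³ m/s²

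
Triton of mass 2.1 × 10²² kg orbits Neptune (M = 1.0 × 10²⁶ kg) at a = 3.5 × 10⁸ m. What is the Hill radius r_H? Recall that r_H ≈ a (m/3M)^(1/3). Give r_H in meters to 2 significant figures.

1.4 × 10⁷ m

r_H ≈ a (m/3M)^(1/3)
    = (3.5 × 10⁸) × (2.1 × 10²² / (3 × 1.0 × 10²⁶))^(1/3)
    = 1.4 × 10⁷ m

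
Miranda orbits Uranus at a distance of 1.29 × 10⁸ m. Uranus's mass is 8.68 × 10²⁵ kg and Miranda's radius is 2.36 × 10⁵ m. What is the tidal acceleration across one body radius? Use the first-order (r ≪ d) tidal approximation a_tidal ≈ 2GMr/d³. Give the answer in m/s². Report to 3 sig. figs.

1.27 × 10⁻³ m/s²

a_tidal = 2GMr/d³
        = 2 × (6.674 × 10⁻¹¹) × (8.68 × 10²⁵) × (2.36 × 10⁵) / (1.29 × 10⁸)³
        = 1.27 × 10⁻³ m/s²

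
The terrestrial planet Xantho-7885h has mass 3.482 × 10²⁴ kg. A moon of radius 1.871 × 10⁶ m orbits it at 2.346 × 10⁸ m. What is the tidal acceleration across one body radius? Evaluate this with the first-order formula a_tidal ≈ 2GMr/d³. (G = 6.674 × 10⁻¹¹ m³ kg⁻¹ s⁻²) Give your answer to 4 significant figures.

6.735 × 10⁻⁵ m/s²

The tidal stretch is the gradient of GM/d² times the body's extent r, hence the 1/d³ dependence.
Δa = 2GMr/d³
   = 2 × (6.674 × 10⁻¹¹) × (3.482 × 10²⁴) × (1.871 × 10⁶) / (2.346 × 10⁸)³
   = 6.735 × 10⁻⁵ m/s²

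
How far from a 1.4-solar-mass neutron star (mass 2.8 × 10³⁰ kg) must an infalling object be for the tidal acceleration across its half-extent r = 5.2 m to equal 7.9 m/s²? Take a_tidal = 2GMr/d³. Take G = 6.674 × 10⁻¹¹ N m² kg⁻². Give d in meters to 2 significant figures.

6.3 × 10⁶ m

2GMr/d³ = a_tidal  ⇒  d = (2GMr / a_tidal)^(1/3)
d = (2 × 6.674×10⁻¹¹ × (2.8 × 10³⁰) × (5.2) / (7.9))^(1/3)
  = 6.3 × 10⁶ m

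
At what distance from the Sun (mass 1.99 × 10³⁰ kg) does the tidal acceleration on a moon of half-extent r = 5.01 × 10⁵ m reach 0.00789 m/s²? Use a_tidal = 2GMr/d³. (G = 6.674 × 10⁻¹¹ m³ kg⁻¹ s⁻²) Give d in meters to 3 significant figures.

2.56 × 10⁹ m

2GMr/d³ = a_tidal  ⇒  d = (2GMr / a_tidal)^(1/3)
d = (2 × 6.674×10⁻¹¹ × (1.99 × 10³⁰) × (5.01 × 10⁵) / (0.00789))^(1/3)
  = 2.56 × 10⁹ m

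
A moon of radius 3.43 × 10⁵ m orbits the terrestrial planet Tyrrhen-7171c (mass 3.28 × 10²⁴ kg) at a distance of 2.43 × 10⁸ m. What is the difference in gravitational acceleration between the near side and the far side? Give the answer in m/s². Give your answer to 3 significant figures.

The field gradient is 2GM/d³; across the full diameter 2r the difference is 4GMr/d³.
Δg = 4GMr/d³
   = 4 × (6.674 × 10⁻¹¹) × (3.28 × 10²⁴) × (3.43 × 10⁵) / (2.43 × 10⁸)³
   = 2.09 × 10⁻⁵ m/s²

2.09 × 10⁻⁵ m/s²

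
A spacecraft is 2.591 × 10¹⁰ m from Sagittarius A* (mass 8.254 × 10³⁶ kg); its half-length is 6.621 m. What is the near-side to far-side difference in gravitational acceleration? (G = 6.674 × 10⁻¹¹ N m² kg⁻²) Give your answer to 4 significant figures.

Differencing GM/(d−r)² and GM/(d+r)² to first order in r/d gives 4GMr/d³.
Δa = 4GMr/d³
   = 4 × (6.674 × 10⁻¹¹) × (8.254 × 10³⁶) × (6.621) / (2.591 × 10¹⁰)³
   = 8.387 × 10⁻⁴ m/s²

8.387 × 10⁻⁴ m/s²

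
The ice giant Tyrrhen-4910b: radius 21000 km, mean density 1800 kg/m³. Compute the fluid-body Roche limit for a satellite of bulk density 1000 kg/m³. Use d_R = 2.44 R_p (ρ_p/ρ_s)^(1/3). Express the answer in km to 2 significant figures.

62000 km

d_R = 2.44 × 21000 km × (1800/1000)^(1/3)
    = 62000 km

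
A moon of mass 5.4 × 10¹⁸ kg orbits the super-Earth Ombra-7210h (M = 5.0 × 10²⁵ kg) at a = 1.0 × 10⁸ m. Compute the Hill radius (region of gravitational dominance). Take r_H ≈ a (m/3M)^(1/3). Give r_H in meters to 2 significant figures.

r_H ≈ a (m/3M)^(1/3)
    = (1.0 × 10⁸) × (5.4 × 10¹⁸ / (3 × 5.0 × 10²⁵))^(1/3)
    = 3.3 × 10⁵ m

3.3 × 10⁵ m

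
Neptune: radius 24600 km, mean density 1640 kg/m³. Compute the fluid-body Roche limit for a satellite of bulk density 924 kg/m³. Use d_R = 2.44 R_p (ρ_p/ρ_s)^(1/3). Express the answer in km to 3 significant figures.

d_R = 2.44 × 24600 km × (1640/924)^(1/3)
    = 72700 km

72700 km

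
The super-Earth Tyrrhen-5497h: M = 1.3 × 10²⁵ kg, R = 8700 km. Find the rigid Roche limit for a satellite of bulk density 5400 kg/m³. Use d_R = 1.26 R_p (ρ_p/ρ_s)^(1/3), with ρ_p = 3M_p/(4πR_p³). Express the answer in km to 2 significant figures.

10000 km

ρ_p = 3M_p/(4πR_p³) = 3 × (1.3 × 10²⁵) / (4π × (8.7 × 10⁶ m)³) = 4700 kg/m³
d_R = 1.26 × 8700 km × (4700/5400)^(1/3)
    = 10000 km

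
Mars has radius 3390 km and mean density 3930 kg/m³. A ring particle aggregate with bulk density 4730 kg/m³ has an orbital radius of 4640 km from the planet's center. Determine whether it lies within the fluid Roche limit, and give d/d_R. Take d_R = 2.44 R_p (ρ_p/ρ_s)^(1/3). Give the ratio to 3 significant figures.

inside; d/d_R ≈ 0.597

d_R = 2.44 × (3390 km) × (3930/4730)^(1/3) = 7776 km
d/d_R = (4640) / (7776) = 0.597
Since d/d_R < 1, the body is inside the Roche limit.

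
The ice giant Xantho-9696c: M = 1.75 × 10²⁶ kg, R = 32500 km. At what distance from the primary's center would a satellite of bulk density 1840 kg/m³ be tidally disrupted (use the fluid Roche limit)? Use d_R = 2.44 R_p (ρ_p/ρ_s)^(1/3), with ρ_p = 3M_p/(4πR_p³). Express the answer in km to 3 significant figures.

ρ_p = 3M_p/(4πR_p³) = 3 × (1.75 × 10²⁶) / (4π × (3.25 × 10⁷ m)³) = 1220 kg/m³
d_R = 2.44 × 32500 km × (1220/1840)^(1/3)
    = 69100 km

69100 km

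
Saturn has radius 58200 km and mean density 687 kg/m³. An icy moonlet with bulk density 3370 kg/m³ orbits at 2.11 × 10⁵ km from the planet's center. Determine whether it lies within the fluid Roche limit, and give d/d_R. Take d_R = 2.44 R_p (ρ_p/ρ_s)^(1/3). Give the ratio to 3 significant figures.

d_R = 2.44 × (58200 km) × (687/3370)^(1/3) = 83580 km
d/d_R = (2.11 × 10⁵) / (83580) = 2.52
Since d/d_R > 1, the body is outside the Roche limit.

outside; d/d_R ≈ 2.52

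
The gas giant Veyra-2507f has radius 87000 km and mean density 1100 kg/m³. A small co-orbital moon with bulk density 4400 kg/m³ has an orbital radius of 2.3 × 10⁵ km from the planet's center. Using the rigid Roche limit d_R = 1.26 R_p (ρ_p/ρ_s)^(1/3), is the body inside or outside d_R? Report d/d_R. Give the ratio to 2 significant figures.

d_R = 1.26 × (87000 km) × (1100/4400)^(1/3) = 69060 km
d/d_R = (2.3 × 10⁵) / (69060) = 3.3
Since d/d_R > 1, the body is outside the Roche limit.

outside; d/d_R ≈ 3.3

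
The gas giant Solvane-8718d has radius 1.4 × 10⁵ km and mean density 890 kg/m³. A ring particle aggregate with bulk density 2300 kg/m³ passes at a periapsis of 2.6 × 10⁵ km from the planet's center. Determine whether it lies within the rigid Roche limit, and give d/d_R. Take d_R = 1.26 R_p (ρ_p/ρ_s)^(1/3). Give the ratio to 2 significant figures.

outside; d/d_R ≈ 2.0

d_R = 1.26 × (1.4 × 10⁵ km) × (890/2300)^(1/3) = 1.285 × 10⁵ km
d/d_R = (2.6 × 10⁵) / (1.285 × 10⁵) = 2.0
Since d/d_R > 1, the body is outside the Roche limit.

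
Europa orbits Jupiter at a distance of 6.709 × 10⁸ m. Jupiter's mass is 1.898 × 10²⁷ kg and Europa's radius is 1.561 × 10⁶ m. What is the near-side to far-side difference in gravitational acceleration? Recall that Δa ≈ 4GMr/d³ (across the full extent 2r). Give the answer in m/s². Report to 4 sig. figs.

The field gradient is 2GM/d³; across the full diameter 2r the difference is 4GMr/d³.
a_tidal = 4GMr/d³
        = 4 × (6.674 × 10⁻¹¹) × (1.898 × 10²⁷) × (1.561 × 10⁶) / (6.709 × 10⁸)³
        = 2.619 × 10⁻³ m/s²

2.619 × 10⁻³ m/s²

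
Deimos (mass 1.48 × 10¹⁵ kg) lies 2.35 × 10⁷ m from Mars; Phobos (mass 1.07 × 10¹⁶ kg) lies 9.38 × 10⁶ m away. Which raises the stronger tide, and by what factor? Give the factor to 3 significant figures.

Phobos, by a factor of ≈ 114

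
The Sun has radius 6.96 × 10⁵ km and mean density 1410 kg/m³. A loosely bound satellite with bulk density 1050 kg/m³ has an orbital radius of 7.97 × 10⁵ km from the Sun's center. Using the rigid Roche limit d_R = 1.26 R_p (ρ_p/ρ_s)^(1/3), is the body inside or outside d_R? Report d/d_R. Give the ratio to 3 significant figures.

inside; d/d_R ≈ 0.824

d_R = 1.26 × (6.96 × 10⁵ km) × (1410/1050)^(1/3) = 9.675 × 10⁵ km
d/d_R = (7.97 × 10⁵) / (9.675 × 10⁵) = 0.824
Since d/d_R < 1, the body is inside the Roche limit.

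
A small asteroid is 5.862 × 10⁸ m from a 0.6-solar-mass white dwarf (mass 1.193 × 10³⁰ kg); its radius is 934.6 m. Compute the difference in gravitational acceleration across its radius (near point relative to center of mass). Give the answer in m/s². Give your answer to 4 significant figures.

Δg = 2GMr/d³
   = 2 × (6.674 × 10⁻¹¹) × (1.193 × 10³⁰) × (934.6) / (5.862 × 10⁸)³
   = 7.388 × 10⁻⁴ m/s²

7.388 × 10⁻⁴ m/s²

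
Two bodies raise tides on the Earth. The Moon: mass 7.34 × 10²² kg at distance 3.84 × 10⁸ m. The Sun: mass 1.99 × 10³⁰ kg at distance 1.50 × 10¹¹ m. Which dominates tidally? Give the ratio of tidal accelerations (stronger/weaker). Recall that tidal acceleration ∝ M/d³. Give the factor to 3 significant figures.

The Moon, by a factor of ≈ 2.20

Tidal stretch scales as M/d³; compute that for each body.
The Moon: (7.34 × 10²²) / (3.84 × 10⁸)³ = 1.296 × 10⁻³
The Sun: (1.99 × 10³⁰) / (1.50 × 10¹¹)³ = 5.896 × 10⁻⁴
Ratio (larger/smaller) = 2.20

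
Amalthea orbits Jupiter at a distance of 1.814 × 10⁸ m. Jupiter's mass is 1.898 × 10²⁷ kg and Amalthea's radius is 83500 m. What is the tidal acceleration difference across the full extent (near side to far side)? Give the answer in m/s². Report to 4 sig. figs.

7.088 × 10⁻³ m/s²

a_tidal = 4GMr/d³
        = 4 × (6.674 × 10⁻¹¹) × (1.898 × 10²⁷) × (83500) / (1.814 × 10⁸)³
        = 7.088 × 10⁻³ m/s²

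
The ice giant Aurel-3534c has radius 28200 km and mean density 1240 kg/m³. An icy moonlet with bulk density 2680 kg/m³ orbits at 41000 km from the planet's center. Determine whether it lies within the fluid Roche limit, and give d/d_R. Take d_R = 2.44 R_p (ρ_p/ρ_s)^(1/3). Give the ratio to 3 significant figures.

inside; d/d_R ≈ 0.770

d_R = 2.44 × (28200 km) × (1240/2680)^(1/3) = 53220 km
d/d_R = (41000) / (53220) = 0.770
Since d/d_R < 1, the body is inside the Roche limit.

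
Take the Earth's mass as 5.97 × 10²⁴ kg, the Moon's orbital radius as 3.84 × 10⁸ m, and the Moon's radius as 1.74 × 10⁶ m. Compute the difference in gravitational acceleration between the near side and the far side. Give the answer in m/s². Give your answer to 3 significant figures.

a_tidal = 4GMr/d³
        = 4 × (6.674 × 10⁻¹¹) × (5.97 × 10²⁴) × (1.74 × 10⁶) / (3.84 × 10⁸)³
        = 4.90 × 10⁻⁵ m/s²

4.90 × 10⁻⁵ m/s²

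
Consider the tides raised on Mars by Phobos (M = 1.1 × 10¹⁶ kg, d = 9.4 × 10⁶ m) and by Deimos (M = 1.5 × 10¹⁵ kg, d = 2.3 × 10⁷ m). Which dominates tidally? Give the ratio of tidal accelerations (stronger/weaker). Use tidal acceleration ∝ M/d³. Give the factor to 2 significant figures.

Tidal acceleration ∝ M/d³, so compare M/d³ for each.
Phobos: (1.1 × 10¹⁶) / (9.4 × 10⁶)³ = 1.324 × 10⁻⁵
Deimos: (1.5 × 10¹⁵) / (2.3 × 10⁷)³ = 1.233 × 10⁻⁷
Ratio (larger/smaller) = 110

Phobos, by a factor of ≈ 110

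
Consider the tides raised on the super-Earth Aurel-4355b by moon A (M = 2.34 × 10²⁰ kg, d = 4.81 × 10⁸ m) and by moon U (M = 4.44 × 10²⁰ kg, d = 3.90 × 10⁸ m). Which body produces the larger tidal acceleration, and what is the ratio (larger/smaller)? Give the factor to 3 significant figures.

Moon U, by a factor of ≈ 3.56

Tidal acceleration ∝ M/d³, so compare M/d³ for each.
Moon A: (2.34 × 10²⁰) / (4.81 × 10⁸)³ = 2.103 × 10⁻⁶
Moon U: (4.44 × 10²⁰) / (3.90 × 10⁸)³ = 7.485 × 10⁻⁶
Ratio (larger/smaller) = 3.56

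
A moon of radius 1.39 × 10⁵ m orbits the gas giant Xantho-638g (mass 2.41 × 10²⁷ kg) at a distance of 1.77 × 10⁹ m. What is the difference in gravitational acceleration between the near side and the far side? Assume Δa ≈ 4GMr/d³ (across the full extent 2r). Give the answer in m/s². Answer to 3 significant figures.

Differencing GM/(d−r)² and GM/(d+r)² to first order in r/d gives 4GMr/d³.
Δg = 4GMr/d³
   = 4 × (6.674 × 10⁻¹¹) × (2.41 × 10²⁷) × (1.39 × 10⁵) / (1.77 × 10⁹)³
   = 1.61 × 10⁻⁵ m/s²

1.61 × 10⁻⁵ m/s²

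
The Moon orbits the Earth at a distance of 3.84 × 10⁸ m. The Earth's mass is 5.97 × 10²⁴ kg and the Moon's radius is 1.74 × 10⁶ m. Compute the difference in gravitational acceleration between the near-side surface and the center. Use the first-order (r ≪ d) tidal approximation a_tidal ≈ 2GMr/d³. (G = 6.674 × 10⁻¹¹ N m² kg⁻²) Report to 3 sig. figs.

2.45 × 10⁻⁵ m/s²

Δa = 2GMr/d³
   = 2 × (6.674 × 10⁻¹¹) × (5.97 × 10²⁴) × (1.74 × 10⁶) / (3.84 × 10⁸)³
   = 2.45 × 10⁻⁵ m/s²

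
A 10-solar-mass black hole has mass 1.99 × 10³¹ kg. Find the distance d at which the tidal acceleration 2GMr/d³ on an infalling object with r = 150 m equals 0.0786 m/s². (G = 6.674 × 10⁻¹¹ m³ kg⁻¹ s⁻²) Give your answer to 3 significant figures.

1.72 × 10⁸ m

2GMr/d³ = a_tidal  ⇒  d = (2GMr / a_tidal)^(1/3)
d = (2 × 6.674×10⁻¹¹ × (1.99 × 10³¹) × (150) / (0.0786))^(1/3)
  = 1.72 × 10⁸ m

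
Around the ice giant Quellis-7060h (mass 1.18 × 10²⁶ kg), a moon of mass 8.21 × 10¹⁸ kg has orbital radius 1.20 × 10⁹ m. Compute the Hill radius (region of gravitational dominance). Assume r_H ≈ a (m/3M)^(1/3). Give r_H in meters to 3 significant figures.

r_H ≈ a (m/3M)^(1/3)
    = (1.20 × 10⁹) × (8.21 × 10¹⁸ / (3 × 1.18 × 10²⁶))^(1/3)
    = 3.42 × 10⁶ m

3.42 × 10⁶ m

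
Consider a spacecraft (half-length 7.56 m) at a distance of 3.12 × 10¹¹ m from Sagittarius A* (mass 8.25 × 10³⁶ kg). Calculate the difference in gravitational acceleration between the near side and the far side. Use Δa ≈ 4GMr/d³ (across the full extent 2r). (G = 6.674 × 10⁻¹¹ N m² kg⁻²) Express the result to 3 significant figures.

a_tidal = 4GMr/d³
        = 4 × (6.674 × 10⁻¹¹) × (8.25 × 10³⁶) × (7.56) / (3.12 × 10¹¹)³
        = 5.48 × 10⁻⁷ m/s²

5.48 × 10⁻⁷ m/s²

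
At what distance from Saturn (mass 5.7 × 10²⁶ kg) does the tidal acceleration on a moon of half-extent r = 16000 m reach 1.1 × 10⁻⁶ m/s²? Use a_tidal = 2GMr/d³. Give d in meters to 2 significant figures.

1.0 × 10⁹ m

2GMr/d³ = a_tidal  ⇒  d = (2GMr / a_tidal)^(1/3)
d = (2 × 6.674×10⁻¹¹ × (5.7 × 10²⁶) × (16000) / (1.1 × 10⁻⁶))^(1/3)
  = 1.0 × 10⁹ m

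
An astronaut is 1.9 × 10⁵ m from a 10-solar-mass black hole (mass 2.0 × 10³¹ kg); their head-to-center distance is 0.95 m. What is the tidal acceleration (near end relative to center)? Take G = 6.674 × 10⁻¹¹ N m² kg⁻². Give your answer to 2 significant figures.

a_tidal = 2GMr/d³
        = 2 × (6.674 × 10⁻¹¹) × (2.0 × 10³¹) × (0.95) / (1.9 × 10⁵)³
        = 3.7 × 10⁵ m/s²

3.7 × 10⁵ m/s²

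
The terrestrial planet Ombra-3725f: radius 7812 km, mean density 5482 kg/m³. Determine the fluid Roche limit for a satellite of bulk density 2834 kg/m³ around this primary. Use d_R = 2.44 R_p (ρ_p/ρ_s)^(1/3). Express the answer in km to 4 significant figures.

23750 km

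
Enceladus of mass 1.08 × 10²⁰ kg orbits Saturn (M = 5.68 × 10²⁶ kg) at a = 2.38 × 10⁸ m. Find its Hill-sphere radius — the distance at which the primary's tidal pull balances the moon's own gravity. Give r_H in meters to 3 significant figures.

r_H ≈ a (m/3M)^(1/3)
    = (2.38 × 10⁸) × (1.08 × 10²⁰ / (3 × 5.68 × 10²⁶))^(1/3)
    = 9.49 × 10⁵ m

9.49 × 10⁵ m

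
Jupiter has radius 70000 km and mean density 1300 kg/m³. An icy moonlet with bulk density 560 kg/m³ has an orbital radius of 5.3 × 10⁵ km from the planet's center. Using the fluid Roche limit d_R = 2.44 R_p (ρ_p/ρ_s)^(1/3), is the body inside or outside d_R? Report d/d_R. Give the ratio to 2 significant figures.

outside; d/d_R ≈ 2.3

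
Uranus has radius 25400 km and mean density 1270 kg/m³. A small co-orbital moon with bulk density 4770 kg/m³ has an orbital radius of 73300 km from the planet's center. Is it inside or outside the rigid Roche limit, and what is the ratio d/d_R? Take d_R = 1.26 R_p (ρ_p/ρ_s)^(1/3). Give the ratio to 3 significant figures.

outside; d/d_R ≈ 3.56

d_R = 1.26 × (25400 km) × (1270/4770)^(1/3) = 20590 km
d/d_R = (73300) / (20590) = 3.56
Since d/d_R > 1, the body is outside the Roche limit.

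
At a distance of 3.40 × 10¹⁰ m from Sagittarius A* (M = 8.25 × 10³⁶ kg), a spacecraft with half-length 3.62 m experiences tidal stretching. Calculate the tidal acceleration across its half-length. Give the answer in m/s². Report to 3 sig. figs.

Differencing GM/(d−r)² and GM/d² to first order in r/d gives 2GMr/d³.
Δg = 2GMr/d³
   = 2 × (6.674 × 10⁻¹¹) × (8.25 × 10³⁶) × (3.62) / (3.40 × 10¹⁰)³
   = 1.01 × 10⁻⁴ m/s²

1.01 × 10⁻⁴ m/s²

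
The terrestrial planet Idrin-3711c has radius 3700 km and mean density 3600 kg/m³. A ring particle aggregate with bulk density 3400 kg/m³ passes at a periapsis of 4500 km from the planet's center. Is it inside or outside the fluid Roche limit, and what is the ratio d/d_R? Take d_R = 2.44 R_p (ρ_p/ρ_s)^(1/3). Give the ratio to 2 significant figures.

inside; d/d_R ≈ 0.49

d_R = 2.44 × (3700 km) × (3600/3400)^(1/3) = 9202 km
d/d_R = (4500) / (9202) = 0.49
Since d/d_R < 1, the body is inside the Roche limit.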